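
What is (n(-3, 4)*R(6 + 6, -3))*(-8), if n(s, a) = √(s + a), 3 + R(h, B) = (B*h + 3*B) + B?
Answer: 408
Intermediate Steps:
R(h, B) = -3 + 4*B + B*h (R(h, B) = -3 + ((B*h + 3*B) + B) = -3 + ((3*B + B*h) + B) = -3 + (4*B + B*h) = -3 + 4*B + B*h)
n(s, a) = √(a + s)
(n(-3, 4)*R(6 + 6, -3))*(-8) = (√(4 - 3)*(-3 + 4*(-3) - 3*(6 + 6)))*(-8) = (√1*(-3 - 12 - 3*12))*(-8) = (1*(-3 - 12 - 36))*(-8) = (1*(-51))*(-8) = -51*(-8) = 408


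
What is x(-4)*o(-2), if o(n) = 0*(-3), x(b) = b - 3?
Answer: 0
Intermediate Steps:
x(b) = -3 + b
o(n) = 0
x(-4)*o(-2) = (-3 - 4)*0 = -7*0 = 0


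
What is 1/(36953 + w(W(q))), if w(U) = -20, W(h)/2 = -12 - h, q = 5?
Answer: 1/36933 ≈ 2.7076e-5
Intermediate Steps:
W(h) = -24 - 2*h (W(h) = 2*(-12 - h) = -24 - 2*h)
1/(36953 + w(W(q))) = 1/(36953 - 20) = 1/36933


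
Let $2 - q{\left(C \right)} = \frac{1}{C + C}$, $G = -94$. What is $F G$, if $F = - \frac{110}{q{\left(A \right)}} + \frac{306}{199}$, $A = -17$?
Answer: $\frac{67975724}{13731} \approx 4950.5$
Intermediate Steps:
$q{\left(C \right)} = 2 - \frac{1}{2 C}$ ($q{\left(C \right)} = 2 - \frac{1}{C + C} = 2 - \frac{1}{2 C}$)
$F = - \frac{723146}{13731}$ ($F = - \frac{110}{2 - \frac{1}{2 \left(-17\right)}} + \frac{306}{199} = - \frac{110}{2 - - \frac{1}{34}} + 306 \cdot \frac{1}{199} = - \frac{110}{2 + \frac{1}{34}} + \frac{306}{199} = - \frac{110}{\frac{69}{34}} + \frac{306}{199} = \left(-110\right) \frac{34}{69} + \frac{306}{199} = - \frac{3740}{69} + \frac{306}{199} = - \frac{723146}{13731} \approx -52.665$)
$F G = \left(- \frac{723146}{13731}\right) \left(-94\right) = \frac{67975724}{13731}$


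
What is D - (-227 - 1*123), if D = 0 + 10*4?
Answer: 390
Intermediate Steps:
D = 40 (D = 0 + 40 = 40)
D - (-227 - 1*123) = 40 - (-227 - 1*123) = 40 - (-227 - 123) = 40 - 1*(-350) = 40 + 350 = 390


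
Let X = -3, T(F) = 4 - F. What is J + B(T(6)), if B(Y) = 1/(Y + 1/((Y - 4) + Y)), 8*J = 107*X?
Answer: -5521/136 ≈ -40.596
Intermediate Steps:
J = -321/8 (J = (107*(-3))/8 = (⅛)*(-321) = -321/8 ≈ -40.125)
B(Y) = 1/(Y + 1/(-4 + 2*Y)) (B(Y) = 1/(Y + 1/((-4 + Y) + Y)) = 1/(Y + 1/(-4 + 2*Y)))
J + B(T(6)) = -321/8 + 2*(-2 + (4 - 1*6))/(1 - 4*(4 - 1*6) + 2*(4 - 1*6)²) = -321/8 + 2*(-2 + (4 - 6))/(1 - 4*(4 - 6) + 2*(4 - 6)²) = -321/8 + 2*(-2 - 2)/(1 - 4*(-2) + 2*(-2)²) = -321/8 + 2*(-4)/(1 + 8 + 2*4) = -321/8 + 2*(-4)/(1 + 8 + 8) = -321/8 + 2*(-4)/17 = -321/8 + 2*(1/17)*(-4) = -321/8 - 8/17 = -5521/136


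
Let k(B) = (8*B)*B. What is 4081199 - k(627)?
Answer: 936167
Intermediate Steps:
k(B) = 8*B²
4081199 - k(627) = 4081199 - 8*627² = 4081199 - 8*393129 = 4081199 - 1*3145032 = 4081199 - 3145032 = 936167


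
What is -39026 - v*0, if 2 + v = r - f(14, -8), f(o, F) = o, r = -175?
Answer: -39026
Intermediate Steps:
v = -191 (v = -2 + (-175 - 1*14) = -2 + (-175 - 14) = -2 - 189 = -191)
-39026 - v*0 = -39026 - (-191)*0 = -39026 - 1*0 = -39026 + 0 = -39026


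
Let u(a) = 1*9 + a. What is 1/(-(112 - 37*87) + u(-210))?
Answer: 1/2906 ≈ 0.00034412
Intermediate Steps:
u(a) = 9 + a
1/(-(112 - 37*87) + u(-210)) = 1/(-(112 - 37*87) + (9 - 210)) = 1/(-(112 - 3219) - 201) = 1/(-1*(-3107) - 201) = 1/(3107 - 201) = 1/2906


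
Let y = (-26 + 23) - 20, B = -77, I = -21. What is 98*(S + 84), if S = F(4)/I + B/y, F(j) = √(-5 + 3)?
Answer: 196882/23 - 14*I*√2/3 ≈ 8560.1 - 6.5997*I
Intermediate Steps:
y = -23 (y = -3 - 20 = -23)
F(j) = I*√2 (F(j) = √(-2) = I*√2)
S = 77/23 - I*√2/21 (S = (I*√2)/(-21) - 77/(-23) = (I*√2)*(-1/21) - 77*(-1/23) = -I*√2/21 + 77/23 = 77/23 - I*√2/21 ≈ 3.3478 - 0.067343*I)
98*(S + 84) = 98*((77/23 - I*√2/21) + 84) = 98*(2009/23 - I*√2/21) = 196882/23 - 14*I*√2/3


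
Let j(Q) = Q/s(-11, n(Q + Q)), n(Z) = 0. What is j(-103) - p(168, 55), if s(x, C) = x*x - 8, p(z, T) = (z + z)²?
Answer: -12757351/113 ≈ -1.1290e+5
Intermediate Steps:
p(z, T) = 4*z² (p(z, T) = (2*z)² = 4*z²)
s(x, C) = -8 + x² (s(x, C) = x² - 8 = -8 + x²)
j(Q) = Q/113 (j(Q) = Q/(-8 + (-11)²) = Q/(-8 + 121) = Q/113)
j(-103) - p(168, 55) = (1/113)*(-103) - 4*168² = -103/113 - 4*28224 = -103/113 - 1*112896 = -103/113 - 112896 = -12757351/113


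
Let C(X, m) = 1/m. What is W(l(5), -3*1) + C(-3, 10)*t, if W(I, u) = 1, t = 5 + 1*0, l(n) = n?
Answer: 3/2 ≈ 1.5000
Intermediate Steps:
t = 5 (t = 5 + 0 = 5)
W(l(5), -3*1) + C(-3, 10)*t = 1 + 5/10 = 1 + (1/10)*5 = 1 + 1/2 = 3/2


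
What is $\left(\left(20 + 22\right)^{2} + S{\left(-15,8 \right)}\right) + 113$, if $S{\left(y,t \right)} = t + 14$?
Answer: $1899$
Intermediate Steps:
$S{\left(y,t \right)} = 14 + t$
$\left(\left(20 + 22\right)^{2} + S{\left(-15,8 \right)}\right) + 113 = \left(\left(20 + 22\right)^{2} + \left(14 + 8\right)\right) + 113 = \left(42^{2} + 22\right) + 113 = \left(1764 + 22\right) + 113 = 1786 + 113 = 1899$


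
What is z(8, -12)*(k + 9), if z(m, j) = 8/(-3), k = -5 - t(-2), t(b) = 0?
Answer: -32/3 ≈ -10.667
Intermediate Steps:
k = -5 (k = -5 - 1*0 = -5 + 0 = -5)
z(m, j) = -8/3 (z(m, j) = 8*(-⅓) = -8/3)
z(8, -12)*(k + 9) = -8*(-5 + 9)/3 = -8/3*4 = -32/3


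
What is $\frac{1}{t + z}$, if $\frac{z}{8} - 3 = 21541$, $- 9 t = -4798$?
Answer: $\frac{9}{1555966} \approx 5.7842 \cdot 10^{-6}$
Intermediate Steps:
$t = \frac{4798}{9}$ ($t = \left(- \frac{1}{9}\right) \left(-4798\right) = \frac{4798}{9} \approx 533.11$)
$z = 172352$ ($z = 24 + 8 \cdot 21541 = 24 + 172328 = 172352$)
$\frac{1}{t + z} = \frac{1}{\frac{4798}{9} + 172352} = \frac{1}{\frac{1555966}{9}} = \frac{9}{1555966}$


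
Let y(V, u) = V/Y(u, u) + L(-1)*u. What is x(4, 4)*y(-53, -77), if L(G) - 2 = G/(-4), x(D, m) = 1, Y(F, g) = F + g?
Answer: -53255/308 ≈ -172.91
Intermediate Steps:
L(G) = 2 - G/4 (L(G) = 2 + G/(-4) = 2 + G*(-¼) = 2 - G/4)
y(V, u) = 9*u/4 + V/(2*u) (y(V, u) = V/(u + u) + (2 - ¼*(-1))*u = V/((2*u)) + (2 + ¼)*u = (1/(2*u))*V + 9*u/4 = V/(2*u) + 9*u/4 = 9*u/4 + V/(2*u))
x(4, 4)*y(-53, -77) = 1*((9/4)*(-77) + (½)*(-53)/(-77)) = 1*(-693/4 + (½)*(-53)*(-1/77)) = 1*(-693/4 + 53/154) = 1*(-53255/308) = -53255/308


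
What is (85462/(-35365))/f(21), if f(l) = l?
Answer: -85462/742665 ≈ -0.11507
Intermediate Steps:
(85462/(-35365))/f(21) = (85462/(-35365))/21 = (85462*(-1/35365))*(1/21) = -85462/35365*1/21 = -85462/742665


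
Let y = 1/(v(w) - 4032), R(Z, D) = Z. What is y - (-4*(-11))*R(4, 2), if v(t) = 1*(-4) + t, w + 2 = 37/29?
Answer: -20603469/117065 ≈ -176.00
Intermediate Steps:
w = -21/29 (w = -2 + 37/29 = -21/29 ≈ -0.72414)
v(t) = -4 + t
y = -29/117065 (y = 1/((-4 - 21/29) - 4032) = 1/(-137/29 - 4032) = 1/(-117065/29) = -29/117065 ≈ -0.00024773)
y - (-4*(-11))*R(4, 2) = -29/117065 - (-4*(-11))*4 = -29/117065 - 44*4 = -29/117065 - 1*176 = -29/117065 - 176 = -20603469/117065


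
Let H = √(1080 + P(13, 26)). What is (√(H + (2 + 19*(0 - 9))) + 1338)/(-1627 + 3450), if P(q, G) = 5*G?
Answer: 1338/1823 + √(-169 + 11*√10)/1823 ≈ 0.73396 + 0.006355*I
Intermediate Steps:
H = 11*√10 (H = √(1080 + 5*26) = √(1080 + 130) = √1210 = 11*√10 ≈ 34.785)
(√(H + (2 + 19*(0 - 9))) + 1338)/(-1627 + 3450) = (√(11*√10 + (2 + 19*(0 - 9))) + 1338)/(-1627 + 3450) = (√(11*√10 + (2 + 19*(-9))) + 1338)/1823 = (√(11*√10 + (2 - 171)) + 1338)*(1/1823) = (√(11*√10 - 169) + 1338)*(1/1823) = (√(-169 + 11*√10) + 1338)*(1/1823) = (1338 + √(-169 + 11*√10))*(1/1823) = 1338/1823 + √(-169 + 11*√10)/1823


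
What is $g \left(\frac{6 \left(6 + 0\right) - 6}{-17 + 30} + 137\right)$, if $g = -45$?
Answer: $- \frac{81495}{13} \approx -6268.8$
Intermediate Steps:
$g \left(\frac{6 \left(6 + 0\right) - 6}{-17 + 30} + 137\right) = - 45 \left(\frac{6 \left(6 + 0\right) - 6}{-17 + 30} + 137\right) = - 45 \left(\frac{6 \cdot 6 - 6}{13} + 137\right) = - 45 \left(\left(36 - 6\right) \frac{1}{13} + 137\right) = - 45 \left(30 \cdot \frac{1}{13} + 137\right) = - 45 \left(\frac{30}{13} + 137\right) = \left(-45\right) \frac{1811}{13} = - \frac{81495}{13}$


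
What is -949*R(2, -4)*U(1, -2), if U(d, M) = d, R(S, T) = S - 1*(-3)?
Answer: -4745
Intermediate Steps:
R(S, T) = 3 + S (R(S, T) = S + 3 = 3 + S)
-949*R(2, -4)*U(1, -2) = -949*(3 + 2) = -4745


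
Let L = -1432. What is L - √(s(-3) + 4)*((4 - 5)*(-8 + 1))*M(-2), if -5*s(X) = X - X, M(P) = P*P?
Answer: -1488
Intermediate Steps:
M(P) = P²
s(X) = 0 (s(X) = -(X - X)/5 = -⅕*0 = 0)
L - √(s(-3) + 4)*((4 - 5)*(-8 + 1))*M(-2) = -1432 - √(0 + 4)*((4 - 5)*(-8 + 1))*(-2)² = -1432 - √4*(-1*(-7))*4 = -1432 - 2*7*4 = -1432 - 14*4 = -1432 - 1*56 = -1432 - 56 = -1488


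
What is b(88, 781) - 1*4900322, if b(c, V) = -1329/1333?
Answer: -6532130555/1333 ≈ -4.9003e+6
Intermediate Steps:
b(c, V) = -1329/1333 (b(c, V) = -1329*1/1333 = -1329/1333)
b(88, 781) - 1*4900322 = -1329/1333 - 1*4900322 = -1329/1333 - 4900322 = -6532130555/1333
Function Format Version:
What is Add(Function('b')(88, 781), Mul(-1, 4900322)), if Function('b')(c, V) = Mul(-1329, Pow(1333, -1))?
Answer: Rational(-6532130555, 1333) ≈ -4.9003e+6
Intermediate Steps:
Function('b')(c, V) = Rational(-1329, 1333) (Function('b')(c, V) = Mul(-1329, Rational(1, 1333)) = Rational(-1329, 1333))
Add(Function('b')(88, 781), Mul(-1, 4900322)) = Add(Rational(-1329, 1333), Mul(-1, 4900322)) = Add(Rational(-1329, 1333), -4900322) = Rational(-6532130555, 1333)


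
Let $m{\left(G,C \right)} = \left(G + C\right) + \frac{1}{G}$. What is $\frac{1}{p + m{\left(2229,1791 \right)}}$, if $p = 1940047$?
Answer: $\frac{2229}{4333325344} \approx 5.1439 \cdot 10^{-7}$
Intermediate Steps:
$m{\left(G,C \right)} = C + G + \frac{1}{G}$ ($m{\left(G,C \right)} = \left(C + G\right) + \frac{1}{G} = C + G + \frac{1}{G}$)
$\frac{1}{p + m{\left(2229,1791 \right)}} = \frac{1}{1940047 + \left(1791 + 2229 + \frac{1}{2229}\right)} = \frac{1}{1940047 + \frac{8960581}{2229}} = \frac{1}{\frac{4333325344}{2229}} = \frac{2229}{4333325344}$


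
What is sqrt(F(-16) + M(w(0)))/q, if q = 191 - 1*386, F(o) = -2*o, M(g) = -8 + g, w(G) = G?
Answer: -2*sqrt(6)/195 ≈ -0.025123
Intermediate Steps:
q = -195 (q = 191 - 386 = -195)
sqrt(F(-16) + M(w(0)))/q = sqrt(-2*(-16) + (-8 + 0))/(-195) = sqrt(32 - 8)*(-1/195) = sqrt(24)*(-1/195) = (2*sqrt(6))*(-1/195) = -2*sqrt(6)/195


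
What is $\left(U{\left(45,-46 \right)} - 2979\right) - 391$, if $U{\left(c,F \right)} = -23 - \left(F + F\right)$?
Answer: $-3301$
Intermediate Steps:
$U{\left(c,F \right)} = -23 - 2 F$
$\left(U{\left(45,-46 \right)} - 2979\right) - 391 = \left(\left(-23 - -92\right) - 2979\right) - 391 = \left(\left(-23 + 92\right) - 2979\right) - 391 = \left(69 - 2979\right) - 391 = -2910 - 391 = -3301$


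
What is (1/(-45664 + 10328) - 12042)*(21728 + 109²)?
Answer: -14301171041817/35336 ≈ -4.0472e+8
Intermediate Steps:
(1/(-45664 + 10328) - 12042)*(21728 + 109²) = (1/(-35336) - 12042)*(21728 + 11881) = (-1/35336 - 12042)*33609 = -425516113/35336*33609 = -14301171041817/35336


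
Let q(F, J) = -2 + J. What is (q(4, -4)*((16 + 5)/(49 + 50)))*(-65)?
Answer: 910/11 ≈ 82.727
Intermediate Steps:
(q(4, -4)*((16 + 5)/(49 + 50)))*(-65) = ((-2 - 4)*((16 + 5)/(49 + 50)))*(-65) = -126/99*(-65) = -6*7/33*(-65) = -14/11*(-65) = 910/11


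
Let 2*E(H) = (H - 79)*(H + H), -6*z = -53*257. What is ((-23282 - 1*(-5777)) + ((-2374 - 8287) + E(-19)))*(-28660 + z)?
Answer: 694158176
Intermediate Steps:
z = 13621/6 (z = -(-53)*257/6 = -⅙*(-13621) = 13621/6 ≈ 2270.2)
E(H) = H*(-79 + H) (E(H) = ((H - 79)*(H + H))/2 = ((-79 + H)*(2*H))/2 = (2*H*(-79 + H))/2 = H*(-79 + H))
((-23282 - 1*(-5777)) + ((-2374 - 8287) + E(-19)))*(-28660 + z) = ((-23282 - 1*(-5777)) + ((-2374 - 8287) - 19*(-79 - 19)))*(-28660 + 13621/6) = ((-23282 + 5777) + (-10661 - 19*(-98)))*(-158339/6) = (-17505 + (-10661 + 1862))*(-158339/6) = (-17505 - 8799)*(-158339/6) = -26304*(-158339/6) = 694158176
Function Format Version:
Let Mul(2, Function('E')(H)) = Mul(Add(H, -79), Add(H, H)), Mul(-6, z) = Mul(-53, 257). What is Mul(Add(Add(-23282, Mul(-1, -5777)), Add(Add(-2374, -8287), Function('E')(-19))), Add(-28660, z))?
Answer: 694158176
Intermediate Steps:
z = Rational(13621, 6) (z = Mul(Rational(-1, 6), Mul(-53, 257)) = Mul(Rational(-1, 6), -13621) = Rational(13621, 6) ≈ 2270.2)
Function('E')(H) = Mul(H, Add(-79, H)) (Function('E')(H) = Mul(Rational(1, 2), Mul(Add(H, -79), Add(H, H))) = Mul(Rational(1, 2), Mul(Add(-79, H), Mul(2, H))) = Mul(Rational(1, 2), Mul(2, H, Add(-79, H))) = Mul(H, Add(-79, H)))
Mul(Add(Add(-23282, Mul(-1, -5777)), Add(Add(-2374, -8287), Function('E')(-19))), Add(-28660, z)) = Mul(Add(Add(-23282, Mul(-1, -5777)), Add(Add(-2374, -8287), Mul(-19, Add(-79, -19)))), Add(-28660, Rational(13621, 6))) = Mul(Add(Add(-23282, 5777), Add(-10661, Mul(-19, -98))), Rational(-158339, 6)) = Mul(Add(-17505, Add(-10661, 1862)), Rational(-158339, 6)) = Mul(Add(-17505, -8799), Rational(-158339, 6)) = Mul(-26304, Rational(-158339, 6)) = 694158176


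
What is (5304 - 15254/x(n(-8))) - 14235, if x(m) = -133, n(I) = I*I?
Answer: -1172569/133 ≈ -8816.3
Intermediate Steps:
n(I) = I²
(5304 - 15254/x(n(-8))) - 14235 = (5304 - 15254/(-133)) - 14235 = (5304 - 15254*(-1/133)) - 14235 = (5304 + 15254/133) - 14235 = 720686/133 - 14235 = -1172569/133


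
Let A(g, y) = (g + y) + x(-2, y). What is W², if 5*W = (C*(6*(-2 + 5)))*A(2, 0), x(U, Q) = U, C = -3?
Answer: 0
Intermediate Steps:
A(g, y) = -2 + g + y (A(g, y) = (g + y) - 2 = -2 + g + y)
W = 0 (W = ((-18*(-2 + 5))*(-2 + 2 + 0))/5 = (-18*3*0)/5 = (-3*18*0)/5 = (-54*0)/5 = (⅕)*0 = 0)
W² = 0² = 0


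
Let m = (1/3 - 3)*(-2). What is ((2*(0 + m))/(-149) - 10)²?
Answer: 20268004/199809 ≈ 101.44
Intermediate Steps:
m = 16/3 (m = (⅓ - 3)*(-2) = -8/3*(-2) = 16/3 ≈ 5.3333)
((2*(0 + m))/(-149) - 10)² = ((2*(0 + 16/3))/(-149) - 10)² = ((2*(16/3))*(-1/149) - 10)² = ((32/3)*(-1/149) - 10)² = (-32/447 - 10)² = (-4502/447)² = 20268004/199809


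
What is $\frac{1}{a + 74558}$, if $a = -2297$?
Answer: $\frac{1}{72261} \approx 1.3839 \cdot 10^{-5}$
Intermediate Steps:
$\frac{1}{a + 74558} = \frac{1}{-2297 + 74558} = \frac{1}{72261}$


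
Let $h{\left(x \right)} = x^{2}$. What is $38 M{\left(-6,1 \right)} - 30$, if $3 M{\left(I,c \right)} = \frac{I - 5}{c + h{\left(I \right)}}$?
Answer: $- \frac{3748}{111} \approx -33.766$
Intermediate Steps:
$M{\left(I,c \right)} = \frac{-5 + I}{3 \left(c + I^{2}\right)}$ ($M{\left(I,c \right)} = \frac{\left(I - 5\right) \frac{1}{c + I^{2}}}{3} = \frac{\left(-5 + I\right) \frac{1}{c + I^{2}}}{3} = \frac{\frac{1}{c + I^{2}} \left(-5 + I\right)}{3} = \frac{-5 + I}{3 \left(c + I^{2}\right)}$)
$38 M{\left(-6,1 \right)} - 30 = 38 \frac{-5 - 6}{3 \left(1 + \left(-6\right)^{2}\right)} - 30 = 38 \cdot \frac{1}{3} \frac{1}{1 + 36} \left(-11\right) - 30 = 38 \cdot \frac{1}{3} \cdot \frac{1}{37} \left(-11\right) - 30 = 38 \left(- \frac{11}{111}\right) - 30 = - \frac{418}{111} - 30 = - \frac{3748}{111}$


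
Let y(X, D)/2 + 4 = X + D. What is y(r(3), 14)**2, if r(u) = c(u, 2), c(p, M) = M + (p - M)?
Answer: 676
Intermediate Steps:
c(p, M) = p
r(u) = u
y(X, D) = -8 + 2*D + 2*X (y(X, D) = -8 + 2*(X + D) = -8 + 2*(D + X) = -8 + (2*D + 2*X) = -8 + 2*D + 2*X)
y(r(3), 14)**2 = (-8 + 2*14 + 2*3)**2 = (-8 + 28 + 6)**2 = 26**2 = 676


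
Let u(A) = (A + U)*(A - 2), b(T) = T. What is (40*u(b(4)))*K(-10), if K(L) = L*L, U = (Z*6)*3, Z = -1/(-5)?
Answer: 60800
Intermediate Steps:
Z = ⅕ (Z = -1*(-⅕) = ⅕ ≈ 0.20000)
U = 18/5 (U = ((⅕)*6)*3 = (6/5)*3 = 18/5 ≈ 3.6000)
u(A) = (-2 + A)*(18/5 + A) (u(A) = (A + 18/5)*(A - 2) = (18/5 + A)*(-2 + A) = (-2 + A)*(18/5 + A))
K(L) = L²
(40*u(b(4)))*K(-10) = (40*(-36/5 + 4² + (8/5)*4))*(-10)² = (40*(-36/5 + 16 + 32/5))*100 = (40*(76/5))*100 = 608*100 = 60800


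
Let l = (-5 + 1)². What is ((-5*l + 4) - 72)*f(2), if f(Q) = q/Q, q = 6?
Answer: -444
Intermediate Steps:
f(Q) = 6/Q
l = 16 (l = (-4)² = 16)
((-5*l + 4) - 72)*f(2) = ((-5*16 + 4) - 72)*(6/2) = ((-80 + 4) - 72)*(6*(½)) = (-76 - 72)*3 = -148*3 = -444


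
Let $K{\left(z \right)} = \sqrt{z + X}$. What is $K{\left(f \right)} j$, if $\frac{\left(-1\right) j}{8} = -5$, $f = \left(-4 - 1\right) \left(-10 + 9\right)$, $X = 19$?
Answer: $80 \sqrt{6} \approx 195.96$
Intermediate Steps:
$f = 5$ ($f = \left(-4 + \left(-2 + 1\right)\right) \left(-1\right) = \left(-4 - 1\right) \left(-1\right) = \left(-5\right) \left(-1\right) = 5$)
$j = 40$ ($j = \left(-8\right) \left(-5\right) = 40$)
$K{\left(z \right)} = \sqrt{19 + z}$ ($K{\left(z \right)} = \sqrt{z + 19} = \sqrt{19 + z}$)
$K{\left(f \right)} j = \sqrt{19 + 5} \cdot 40 = \sqrt{24} \cdot 40 = 2 \sqrt{6} \cdot 40 = 80 \sqrt{6}$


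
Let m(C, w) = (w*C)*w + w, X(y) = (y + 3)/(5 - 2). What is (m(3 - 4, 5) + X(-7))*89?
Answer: -5696/3 ≈ -1898.7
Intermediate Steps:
X(y) = 1 + y/3 (X(y) = (3 + y)/3 = (3 + y)*(⅓) = 1 + y/3)
m(C, w) = w + C*w² (m(C, w) = (C*w)*w + w = C*w² + w = w + C*w²)
(m(3 - 4, 5) + X(-7))*89 = (5*(1 + (3 - 4)*5) + (1 + (⅓)*(-7)))*89 = (5*(1 - 1*5) + (1 - 7/3))*89 = (5*(1 - 5) - 4/3)*89 = (5*(-4) - 4/3)*89 = (-20 - 4/3)*89 = -64/3*89 = -5696/3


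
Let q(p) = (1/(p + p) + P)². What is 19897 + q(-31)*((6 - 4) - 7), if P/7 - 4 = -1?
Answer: 68021063/3844 ≈ 17695.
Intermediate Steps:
P = 21 (P = 28 + 7*(-1) = 28 - 7 = 21)
q(p) = (21 + 1/(2*p))² (q(p) = (1/(p + p) + 21)² = (1/(2*p) + 21)² = (21 + 1/(2*p))²)
19897 + q(-31)*((6 - 4) - 7) = 19897 + ((¼)*(1 + 42*(-31))²/(-31)²)*((6 - 4) - 7) = 19897 + ((¼)*(1/961)*(1 - 1302)²)*(2 - 7) = 19897 + ((¼)*(1/961)*(-1301)²)*(-5) = 19897 + ((¼)*(1/961)*1692601)*(-5) = 19897 + (1692601/3844)*(-5) = 19897 - 8463005/3844 = 68021063/3844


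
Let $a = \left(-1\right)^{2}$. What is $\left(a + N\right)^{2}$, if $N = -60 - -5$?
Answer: $2916$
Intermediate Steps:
$a = 1$
$N = -55$ ($N = -60 + 5 = -55$)
$\left(a + N\right)^{2} = \left(1 - 55\right)^{2} = \left(-54\right)^{2} = 2916$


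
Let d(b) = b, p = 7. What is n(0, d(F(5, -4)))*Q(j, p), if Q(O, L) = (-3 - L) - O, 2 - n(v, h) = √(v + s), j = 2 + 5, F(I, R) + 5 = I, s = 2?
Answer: -34 + 17*√2 ≈ -9.9584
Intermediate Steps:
F(I, R) = -5 + I
j = 7
n(v, h) = 2 - √(2 + v) (n(v, h) = 2 - √(v + 2) = 2 - √(2 + v))
Q(O, L) = -3 - L - O
n(0, d(F(5, -4)))*Q(j, p) = (2 - √(2 + 0))*(-3 - 1*7 - 1*7) = (2 - √2)*(-3 - 7 - 7) = (2 - √2)*(-17) = -34 + 17*√2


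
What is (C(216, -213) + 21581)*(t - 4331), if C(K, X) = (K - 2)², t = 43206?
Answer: 2619280875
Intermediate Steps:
C(K, X) = (-2 + K)²
(C(216, -213) + 21581)*(t - 4331) = ((-2 + 216)² + 21581)*(43206 - 4331) = (214² + 21581)*38875 = (45796 + 21581)*38875 = 67377*38875 = 2619280875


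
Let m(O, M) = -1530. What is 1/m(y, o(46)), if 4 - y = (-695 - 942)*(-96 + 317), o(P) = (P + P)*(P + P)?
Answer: -1/1530 ≈ -0.00065359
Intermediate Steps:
o(P) = 4*P**2 (o(P) = (2*P)*(2*P) = 4*P**2)
y = 361781 (y = 4 - (-695 - 942)*(-96 + 317) = 4 - (-1637)*221 = 4 - 1*(-361777) = 4 + 361777 = 361781)
1/m(y, o(46)) = 1/(-1530) = -1/1530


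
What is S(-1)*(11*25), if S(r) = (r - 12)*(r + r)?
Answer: 7150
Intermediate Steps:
S(r) = 2*r*(-12 + r) (S(r) = (-12 + r)*(2*r) = 2*r*(-12 + r))
S(-1)*(11*25) = (2*(-1)*(-12 - 1))*(11*25) = (2*(-1)*(-13))*275 = 26*275 = 7150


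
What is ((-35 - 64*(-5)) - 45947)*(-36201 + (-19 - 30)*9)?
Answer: 1673147004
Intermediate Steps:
((-35 - 64*(-5)) - 45947)*(-36201 + (-19 - 30)*9) = ((-35 + 320) - 45947)*(-36201 - 49*9) = (285 - 45947)*(-36201 - 441) = -45662*(-36642) = 1673147004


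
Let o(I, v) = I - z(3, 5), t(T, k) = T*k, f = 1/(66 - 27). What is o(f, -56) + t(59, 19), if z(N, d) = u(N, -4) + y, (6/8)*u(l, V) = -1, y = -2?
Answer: 43850/39 ≈ 1124.4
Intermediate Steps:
u(l, V) = -4/3 (u(l, V) = (4/3)*(-1) = -4/3)
f = 1/39 ≈ 0.025641
z(N, d) = -10/3 (z(N, d) = -4/3 - 2 = -10/3)
o(I, v) = 10/3 + I (o(I, v) = I - 1*(-10/3) = I + 10/3 = 10/3 + I)
o(f, -56) + t(59, 19) = (10/3 + 1/39) + 59*19 = 131/39 + 1121 = 43850/39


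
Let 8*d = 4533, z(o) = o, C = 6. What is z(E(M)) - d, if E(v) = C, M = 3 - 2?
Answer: -4485/8 ≈ -560.63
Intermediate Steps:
M = 1
E(v) = 6
d = 4533/8 (d = (⅛)*4533 = 4533/8 ≈ 566.63)
z(E(M)) - d = 6 - 1*4533/8 = 6 - 4533/8 = -4485/8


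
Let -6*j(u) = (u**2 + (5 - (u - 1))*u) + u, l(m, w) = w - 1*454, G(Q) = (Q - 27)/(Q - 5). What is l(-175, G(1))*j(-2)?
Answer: -6265/6 ≈ -1044.2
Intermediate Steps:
G(Q) = (-27 + Q)/(-5 + Q)
l(m, w) = -454 + w (l(m, w) = w - 454 = -454 + w)
j(u) = -u/6 - u**2/6 - u*(6 - u)/6 (j(u) = -((u**2 + (5 - (u - 1))*u) + u)/6 = -((u**2 + (5 - (-1 + u))*u) + u)/6 = -((u**2 + (5 + (1 - u))*u) + u)/6 = -((u**2 + (6 - u)*u) + u)/6 = -((u**2 + u*(6 - u)) + u)/6 = -(u + u**2 + u*(6 - u))/6 = -u/6 - u**2/6 - u*(6 - u)/6)
l(-175, G(1))*j(-2) = (-454 + (-27 + 1)/(-5 + 1))*(-7/6*(-2)) = (-454 - 26/(-4))*(7/3) = (-454 - 1/4*(-26))*(7/3) = (-454 + 13/2)*(7/3) = -895/2*7/3 = -6265/6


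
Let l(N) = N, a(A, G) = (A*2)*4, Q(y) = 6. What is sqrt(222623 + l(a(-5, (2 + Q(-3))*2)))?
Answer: sqrt(222583) ≈ 471.79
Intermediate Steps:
a(A, G) = 8*A (a(A, G) = (2*A)*4 = 8*A)
sqrt(222623 + l(a(-5, (2 + Q(-3))*2))) = sqrt(222623 + 8*(-5)) = sqrt(222623 - 40) = sqrt(222583)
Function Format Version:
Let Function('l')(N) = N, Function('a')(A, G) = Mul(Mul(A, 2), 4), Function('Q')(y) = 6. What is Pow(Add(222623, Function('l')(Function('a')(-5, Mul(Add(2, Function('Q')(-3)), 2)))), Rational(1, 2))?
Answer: Pow(222583, Rational(1, 2)) ≈ 471.79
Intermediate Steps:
Function('a')(A, G) = Mul(8, A) (Function('a')(A, G) = Mul(Mul(2, A), 4) = Mul(8, A))
Pow(Add(222623, Function('l')(Function('a')(-5, Mul(Add(2, Function('Q')(-3)), 2)))), Rational(1, 2)) = Pow(Add(222623, Mul(8, -5)), Rational(1, 2)) = Pow(Add(222623, -40), Rational(1, 2)) = Pow(222583, Rational(1, 2))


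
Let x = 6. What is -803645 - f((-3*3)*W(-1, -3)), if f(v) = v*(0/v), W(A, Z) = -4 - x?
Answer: -803645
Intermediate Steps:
W(A, Z) = -10 (W(A, Z) = -4 - 1*6 = -4 - 6 = -10)
f(v) = 0 (f(v) = v*0 = 0)
-803645 - f((-3*3)*W(-1, -3)) = -803645 - 1*0 = -803645 + 0 = -803645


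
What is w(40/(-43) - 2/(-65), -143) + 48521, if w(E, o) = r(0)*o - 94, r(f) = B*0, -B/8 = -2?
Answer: 48427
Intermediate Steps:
B = 16 (B = -8*(-2) = 16)
r(f) = 0 (r(f) = 16*0 = 0)
w(E, o) = -94 (w(E, o) = 0*o - 94 = 0 - 94 = -94)
w(40/(-43) - 2/(-65), -143) + 48521 = -94 + 48521 = 48427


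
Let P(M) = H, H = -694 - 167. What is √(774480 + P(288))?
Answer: √773619 ≈ 879.56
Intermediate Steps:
H = -861
P(M) = -861
√(774480 + P(288)) = √(774480 - 861) = √773619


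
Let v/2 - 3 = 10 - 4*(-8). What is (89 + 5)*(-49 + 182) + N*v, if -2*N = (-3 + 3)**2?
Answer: 12502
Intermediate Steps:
v = 90 (v = 6 + 2*(10 - 4*(-8)) = 6 + 2*(10 + 32) = 6 + 2*42 = 6 + 84 = 90)
N = 0 (N = -(-3 + 3)**2/2 = -1/2*0**2 = -1/2*0 = 0)
(89 + 5)*(-49 + 182) + N*v = (89 + 5)*(-49 + 182) + 0*90 = 94*133 + 0 = 12502 + 0 = 12502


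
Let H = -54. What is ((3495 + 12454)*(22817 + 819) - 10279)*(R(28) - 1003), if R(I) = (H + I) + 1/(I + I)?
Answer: -21721582502555/56 ≈ -3.8789e+11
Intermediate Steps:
R(I) = -54 + I + 1/(2*I) (R(I) = (-54 + I) + 1/(I + I) = (-54 + I) + 1/(2*I) = -54 + I + 1/(2*I))
((3495 + 12454)*(22817 + 819) - 10279)*(R(28) - 1003) = ((3495 + 12454)*(22817 + 819) - 10279)*((-54 + 28 + (1/2)/28) - 1003) = (15949*23636 - 10279)*((-54 + 28 + (1/2)*(1/28)) - 1003) = (376970564 - 10279)*((-54 + 28 + 1/56) - 1003) = 376960285*(-1455/56 - 1003) = 376960285*(-57623/56) = -21721582502555/56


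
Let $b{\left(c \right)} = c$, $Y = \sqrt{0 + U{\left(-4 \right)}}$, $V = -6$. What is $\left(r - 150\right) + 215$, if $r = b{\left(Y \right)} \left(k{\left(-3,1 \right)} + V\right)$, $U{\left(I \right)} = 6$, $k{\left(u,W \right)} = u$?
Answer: $65 - 9 \sqrt{6} \approx 42.955$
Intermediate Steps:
$Y = \sqrt{6}$ ($Y = \sqrt{0 + 6} = \sqrt{6} \approx 2.4495$)
$r = - 9 \sqrt{6}$ ($r = \sqrt{6} \left(-3 - 6\right) = \sqrt{6} \left(-9\right) = - 9 \sqrt{6} \approx -22.045$)
$\left(r - 150\right) + 215 = \left(- 9 \sqrt{6} - 150\right) + 215 = \left(-150 - 9 \sqrt{6}\right) + 215 = 65 - 9 \sqrt{6}$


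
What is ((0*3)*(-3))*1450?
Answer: 0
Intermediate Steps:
((0*3)*(-3))*1450 = (0*(-3))*1450 = 0*1450 = 0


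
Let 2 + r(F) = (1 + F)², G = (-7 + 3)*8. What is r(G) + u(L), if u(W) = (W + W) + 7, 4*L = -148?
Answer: 892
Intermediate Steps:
L = -37 (L = (¼)*(-148) = -37)
G = -32 (G = -4*8 = -32)
r(F) = -2 + (1 + F)²
u(W) = 7 + 2*W (u(W) = 2*W + 7 = 7 + 2*W)
r(G) + u(L) = (-2 + (1 - 32)²) + (7 + 2*(-37)) = (-2 + (-31)²) + (7 - 74) = (-2 + 961) - 67 = 959 - 67 = 892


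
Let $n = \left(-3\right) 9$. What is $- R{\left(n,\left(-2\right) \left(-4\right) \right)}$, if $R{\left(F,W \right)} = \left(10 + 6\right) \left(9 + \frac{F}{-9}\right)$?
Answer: $-192$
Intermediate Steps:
$n = -27$
$R{\left(F,W \right)} = 144 - \frac{16 F}{9}$ ($R{\left(F,W \right)} = 16 \left(9 + F \left(- \frac{1}{9}\right)\right) = 16 \left(9 - \frac{F}{9}\right) = 144 - \frac{16 F}{9}$)
$- R{\left(n,\left(-2\right) \left(-4\right) \right)} = - (144 - -48) = - (144 + 48) = \left(-1\right) 192 = -192$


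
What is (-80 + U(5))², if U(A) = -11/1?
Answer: 8281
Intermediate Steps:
U(A) = -11 (U(A) = -11*1 = -11)
(-80 + U(5))² = (-80 - 11)² = (-91)² = 8281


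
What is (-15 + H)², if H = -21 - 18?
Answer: 2916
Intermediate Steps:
H = -39
(-15 + H)² = (-15 - 39)² = (-54)² = 2916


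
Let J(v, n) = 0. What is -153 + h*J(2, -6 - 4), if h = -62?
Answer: -153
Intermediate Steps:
-153 + h*J(2, -6 - 4) = -153 - 62*0 = -153 + 0 = -153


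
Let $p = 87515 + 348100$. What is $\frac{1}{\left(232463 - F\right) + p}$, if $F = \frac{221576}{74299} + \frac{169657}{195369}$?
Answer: $\frac{14515721331}{9697578180944831} \approx 1.4968 \cdot 10^{-6}$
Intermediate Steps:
$F = \frac{55894426987}{14515721331}$ ($F = 221576 \cdot \frac{1}{74299} + 169657 \cdot \frac{1}{195369} = \frac{221576}{74299} + \frac{169657}{195369} = \frac{55894426987}{14515721331} \approx 3.8506$)
$p = 435615$
$\frac{1}{\left(232463 - F\right) + p} = \frac{1}{\left(232463 - \frac{55894426987}{14515721331}\right) + 435615} = \frac{1}{\frac{3374312233341266}{14515721331} + 435615} = \frac{1}{\frac{9697578180944831}{14515721331}} = \frac{14515721331}{9697578180944831}$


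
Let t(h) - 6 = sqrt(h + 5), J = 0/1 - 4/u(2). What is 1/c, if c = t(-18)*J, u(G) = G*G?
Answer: I/(sqrt(13) - 6*I) ≈ -0.12245 + 0.073583*I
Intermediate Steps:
u(G) = G**2
J = -1 (J = 0/1 - 4/(2**2) = 0*1 - 4/4 = 0 - 4*1/4 = 0 - 1 = -1)
t(h) = 6 + sqrt(5 + h) (t(h) = 6 + sqrt(h + 5) = 6 + sqrt(5 + h))
c = -6 - I*sqrt(13) (c = (6 + sqrt(5 - 18))*(-1) = (6 + sqrt(-13))*(-1) = (6 + I*sqrt(13))*(-1) = -6 - I*sqrt(13) ≈ -6.0 - 3.6056*I)
1/c = 1/(-6 - I*sqrt(13))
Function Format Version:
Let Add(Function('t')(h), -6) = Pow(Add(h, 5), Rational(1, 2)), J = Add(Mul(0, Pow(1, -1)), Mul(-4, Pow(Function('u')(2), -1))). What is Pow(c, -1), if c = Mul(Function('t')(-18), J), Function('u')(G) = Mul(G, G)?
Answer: Mul(I, Pow(Add(Pow(13, Rational(1, 2)), Mul(-6, I)), -1)) ≈ Add(-0.12245, Mul(0.073583, I))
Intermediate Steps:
Function('u')(G) = Pow(G, 2)
J = -1 (J = Add(Mul(0, Pow(1, -1)), Mul(-4, Pow(Pow(2, 2), -1))) = Add(Mul(0, 1), Mul(-4, Pow(4, -1))) = Add(0, Mul(-4, Rational(1, 4))) = Add(0, -1) = -1)
Function('t')(h) = Add(6, Pow(Add(5, h), Rational(1, 2))) (Function('t')(h) = Add(6, Pow(Add(h, 5), Rational(1, 2))) = Add(6, Pow(Add(5, h), Rational(1, 2))))
c = Add(-6, Mul(-1, I, Pow(13, Rational(1, 2)))) (c = Mul(Add(6, Pow(Add(5, -18), Rational(1, 2))), -1) = Mul(Add(6, Pow(-13, Rational(1, 2))), -1) = Mul(Add(6, Mul(I, Pow(13, Rational(1, 2)))), -1) = Add(-6, Mul(-1, I, Pow(13, Rational(1, 2)))) ≈ Add(-6.0000, Mul(-3.6056, I)))
Pow(c, -1) = Pow(Add(-6, Mul(-1, I, Pow(13, Rational(1, 2)))), -1)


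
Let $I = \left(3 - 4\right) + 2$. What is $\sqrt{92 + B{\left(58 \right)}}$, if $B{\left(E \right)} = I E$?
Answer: $5 \sqrt{6} \approx 12.247$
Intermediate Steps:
$I = 1$ ($I = -1 + 2 = 1$)
$B{\left(E \right)} = E$ ($B{\left(E \right)} = 1 E = E$)
$\sqrt{92 + B{\left(58 \right)}} = \sqrt{92 + 58} = \sqrt{150} = 5 \sqrt{6}$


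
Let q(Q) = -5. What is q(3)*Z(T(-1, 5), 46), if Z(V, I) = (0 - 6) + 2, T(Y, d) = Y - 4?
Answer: 20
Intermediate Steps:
T(Y, d) = -4 + Y
Z(V, I) = -4 (Z(V, I) = -6 + 2 = -4)
q(3)*Z(T(-1, 5), 46) = -5*(-4) = 20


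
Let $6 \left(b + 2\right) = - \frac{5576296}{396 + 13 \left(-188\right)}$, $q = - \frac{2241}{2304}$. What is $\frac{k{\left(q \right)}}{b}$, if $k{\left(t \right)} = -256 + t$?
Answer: $- \frac{78942}{138793} \approx -0.56878$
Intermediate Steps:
$q = - \frac{249}{256}$ ($q = \left(-2241\right) \frac{1}{2304} = - \frac{249}{256} \approx -0.97266$)
$b = \frac{693965}{1536}$ ($b = -2 + \frac{\left(-5576296\right) \frac{1}{396 + 13 \left(-188\right)}}{6} = -2 + \frac{\left(-5576296\right) \frac{1}{396 - 2444}}{6} = -2 + \frac{\left(-5576296\right) \frac{1}{-2048}}{6} = -2 + \frac{\left(-5576296\right) \left(- \frac{1}{2048}\right)}{6} = -2 + \frac{1}{6} \cdot \frac{697037}{256} = -2 + \frac{697037}{1536} = \frac{693965}{1536} \approx 451.8$)
$\frac{k{\left(q \right)}}{b} = \frac{-256 - \frac{249}{256}}{\frac{693965}{1536}} = \left(- \frac{65785}{256}\right) \frac{1536}{693965} = - \frac{78942}{138793}$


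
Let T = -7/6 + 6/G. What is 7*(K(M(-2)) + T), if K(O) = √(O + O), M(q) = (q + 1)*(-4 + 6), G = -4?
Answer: -56/3 + 14*I ≈ -18.667 + 14.0*I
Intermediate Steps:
M(q) = 2 + 2*q (M(q) = (1 + q)*2 = 2 + 2*q)
K(O) = √2*√O (K(O) = √(2*O) = √2*√O)
T = -8/3 (T = -7/6 + 6/(-4) = -7*⅙ + 6*(-¼) = -7/6 - 3/2 = -8/3 ≈ -2.6667)
7*(K(M(-2)) + T) = 7*(√2*√(2 + 2*(-2)) - 8/3) = 7*(√2*√(2 - 4) - 8/3) = 7*(√2*√(-2) - 8/3) = 7*(√2*(I*√2) - 8/3) = 7*(2*I - 8/3) = 7*(-8/3 + 2*I) = -56/3 + 14*I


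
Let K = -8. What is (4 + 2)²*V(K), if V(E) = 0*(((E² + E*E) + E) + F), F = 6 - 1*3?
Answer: 0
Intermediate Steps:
F = 3 (F = 6 - 3 = 3)
V(E) = 0 (V(E) = 0*(((E² + E*E) + E) + 3) = 0*(((E² + E²) + E) + 3) = 0*((2*E² + E) + 3) = 0*((E + 2*E²) + 3) = 0*(3 + E + 2*E²) = 0)
(4 + 2)²*V(K) = (4 + 2)²*0 = 6²*0 = 36*0 = 0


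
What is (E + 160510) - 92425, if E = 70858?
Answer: 138943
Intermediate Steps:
(E + 160510) - 92425 = (70858 + 160510) - 92425 = 231368 - 92425 = 138943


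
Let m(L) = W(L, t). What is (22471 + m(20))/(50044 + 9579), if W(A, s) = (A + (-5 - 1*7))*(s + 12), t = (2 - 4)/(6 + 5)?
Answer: 248221/655853 ≈ 0.37847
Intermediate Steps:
t = -2/11 ≈ -0.18182
W(A, s) = (-12 + A)*(12 + s) (W(A, s) = (A + (-5 - 7))*(12 + s) = (A - 12)*(12 + s) = (-12 + A)*(12 + s))
m(L) = -1560/11 + 130*L/11 (m(L) = -144 - 12*(-2/11) + 12*L + L*(-2/11) = -144 + 24/11 + 12*L - 2*L/11 = -1560/11 + 130*L/11)
(22471 + m(20))/(50044 + 9579) = (22471 + (-1560/11 + (130/11)*20))/(50044 + 9579) = (22471 + (-1560/11 + 2600/11))/59623 = (22471 + 1040/11)*(1/59623) = (248221/11)*(1/59623) = 248221/655853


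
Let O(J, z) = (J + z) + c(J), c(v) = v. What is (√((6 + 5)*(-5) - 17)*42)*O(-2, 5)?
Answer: 252*I*√2 ≈ 356.38*I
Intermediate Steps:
O(J, z) = z + 2*J (O(J, z) = (J + z) + J = z + 2*J)
(√((6 + 5)*(-5) - 17)*42)*O(-2, 5) = (√((6 + 5)*(-5) - 17)*42)*(5 + 2*(-2)) = (√(11*(-5) - 17)*42)*(5 - 4) = (√(-55 - 17)*42)*1 = (√(-72)*42)*1 = ((6*I*√2)*42)*1 = (252*I*√2)*1 = 252*I*√2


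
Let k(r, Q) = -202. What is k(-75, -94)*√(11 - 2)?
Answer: -606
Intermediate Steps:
k(-75, -94)*√(11 - 2) = -202*√(11 - 2) = -202*√9 = -202*3 = -606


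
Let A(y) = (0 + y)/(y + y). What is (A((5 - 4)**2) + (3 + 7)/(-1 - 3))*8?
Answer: -16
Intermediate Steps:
A(y) = 1/2 (A(y) = y/((2*y)) = y*(1/(2*y)) = 1/2)
(A((5 - 4)**2) + (3 + 7)/(-1 - 3))*8 = (1/2 + (3 + 7)/(-1 - 3))*8 = (1/2 + 10/(-4))*8 = (1/2 + 10*(-1/4))*8 = (1/2 - 5/2)*8 = -2*8 = -16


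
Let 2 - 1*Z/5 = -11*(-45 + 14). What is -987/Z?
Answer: 329/565 ≈ 0.58230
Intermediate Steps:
Z = -1695 (Z = 10 - (-55)*(-45 + 14) = 10 - (-55)*(-31) = 10 - 5*341 = 10 - 1705 = -1695)
-987/Z = -987/(-1695) = -987*(-1/1695) = 329/565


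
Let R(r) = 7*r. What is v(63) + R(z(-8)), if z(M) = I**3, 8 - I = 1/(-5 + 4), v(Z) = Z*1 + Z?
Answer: 5229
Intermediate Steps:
v(Z) = 2*Z (v(Z) = Z + Z = 2*Z)
I = 9 (I = 8 - 1/(-5 + 4) = 8 - 1/(-1) = 8 - 1*(-1) = 8 + 1 = 9)
z(M) = 729 (z(M) = 9**3 = 729)
v(63) + R(z(-8)) = 2*63 + 7*729 = 126 + 5103 = 5229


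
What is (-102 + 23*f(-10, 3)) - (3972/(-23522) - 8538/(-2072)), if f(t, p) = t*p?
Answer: -9698191845/12184396 ≈ -795.95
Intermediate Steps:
f(t, p) = p*t
(-102 + 23*f(-10, 3)) - (3972/(-23522) - 8538/(-2072)) = (-102 + 23*(3*(-10))) - (3972/(-23522) - 8538/(-2072)) = (-102 + 23*(-30)) - (3972*(-1/23522) - 8538*(-1/2072)) = (-102 - 690) - (-1986/11761 + 4269/1036) = -792 - 1*48150213/12184396 = -792 - 48150213/12184396 = -9698191845/12184396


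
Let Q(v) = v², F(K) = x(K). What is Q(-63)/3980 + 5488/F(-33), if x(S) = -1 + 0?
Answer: -21838271/3980 ≈ -5487.0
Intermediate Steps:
x(S) = -1
F(K) = -1
Q(-63)/3980 + 5488/F(-33) = (-63)²/3980 + 5488/(-1) = 3969*(1/3980) + 5488*(-1) = 3969/3980 - 5488 = -21838271/3980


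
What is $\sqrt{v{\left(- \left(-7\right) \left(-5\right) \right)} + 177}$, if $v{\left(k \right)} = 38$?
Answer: $\sqrt{215} \approx 14.663$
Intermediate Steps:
$\sqrt{v{\left(- \left(-7\right) \left(-5\right) \right)} + 177} = \sqrt{38 + 177} = \sqrt{215}$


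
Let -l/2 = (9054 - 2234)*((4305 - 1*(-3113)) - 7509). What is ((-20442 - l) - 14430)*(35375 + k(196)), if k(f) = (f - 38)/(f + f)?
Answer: -2212005841212/49 ≈ -4.5143e+10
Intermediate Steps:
k(f) = (-38 + f)/(2*f) (k(f) = (-38 + f)/((2*f)) = (-38 + f)*(1/(2*f)) = (-38 + f)/(2*f))
l = 1241240 (l = -2*(9054 - 2234)*((4305 - 1*(-3113)) - 7509) = -13640*((4305 + 3113) - 7509) = -13640*(7418 - 7509) = -13640*(-91) = -2*(-620620) = 1241240)
((-20442 - l) - 14430)*(35375 + k(196)) = ((-20442 - 1*1241240) - 14430)*(35375 + (½)*(-38 + 196)/196) = ((-20442 - 1241240) - 14430)*(35375 + (½)*(1/196)*158) = (-1261682 - 14430)*(35375 + 79/196) = -1276112*6933579/196 = -2212005841212/49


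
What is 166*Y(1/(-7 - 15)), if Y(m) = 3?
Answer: 498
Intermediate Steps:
166*Y(1/(-7 - 15)) = 166*3 = 498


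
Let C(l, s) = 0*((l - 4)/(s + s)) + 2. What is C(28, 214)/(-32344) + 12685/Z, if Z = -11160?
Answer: -10257649/9023976 ≈ -1.1367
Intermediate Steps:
C(l, s) = 2 (C(l, s) = 0*((-4 + l)/((2*s))) + 2 = 0*((-4 + l)*(1/(2*s))) + 2 = 0*((-4 + l)/(2*s)) + 2 = 0 + 2 = 2)
C(28, 214)/(-32344) + 12685/Z = 2/(-32344) + 12685/(-11160) = 2*(-1/32344) + 12685*(-1/11160) = -1/16172 - 2537/2232 = -10257649/9023976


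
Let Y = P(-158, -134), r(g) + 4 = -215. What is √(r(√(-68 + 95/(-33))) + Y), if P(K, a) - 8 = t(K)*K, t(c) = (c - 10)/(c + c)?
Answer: I*√295 ≈ 17.176*I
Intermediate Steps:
t(c) = (-10 + c)/(2*c) (t(c) = (-10 + c)/((2*c)) = (-10 + c)*(1/(2*c)) = (-10 + c)/(2*c))
r(g) = -219 (r(g) = -4 - 215 = -219)
P(K, a) = 3 + K/2 (P(K, a) = 8 + ((-10 + K)/(2*K))*K = 8 + (-5 + K/2) = 3 + K/2)
Y = -76 (Y = 3 + (½)*(-158) = 3 - 79 = -76)
√(r(√(-68 + 95/(-33))) + Y) = √(-219 - 76) = √(-295) = I*√295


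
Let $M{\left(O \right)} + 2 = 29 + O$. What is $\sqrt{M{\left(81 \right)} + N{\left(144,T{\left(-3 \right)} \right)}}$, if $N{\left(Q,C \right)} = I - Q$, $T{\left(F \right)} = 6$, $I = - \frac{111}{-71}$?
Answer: $\frac{i \sqrt{173595}}{71} \approx 5.8683 i$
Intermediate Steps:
$I = \frac{111}{71}$ ($I = \left(-111\right) \left(- \frac{1}{71}\right) = \frac{111}{71} \approx 1.5634$)
$N{\left(Q,C \right)} = \frac{111}{71} - Q$
$M{\left(O \right)} = 27 + O$ ($M{\left(O \right)} = -2 + \left(29 + O\right) = 27 + O$)
$\sqrt{M{\left(81 \right)} + N{\left(144,T{\left(-3 \right)} \right)}} = \sqrt{\left(27 + 81\right) + \left(\frac{111}{71} - 144\right)} = \sqrt{108 + \left(\frac{111}{71} - 144\right)} = \sqrt{108 - \frac{10113}{71}} = \sqrt{- \frac{2445}{71}} = \frac{i \sqrt{173595}}{71}$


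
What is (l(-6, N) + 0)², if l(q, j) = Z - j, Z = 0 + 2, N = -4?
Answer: 36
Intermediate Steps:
Z = 2
l(q, j) = 2 - j
(l(-6, N) + 0)² = ((2 - 1*(-4)) + 0)² = ((2 + 4) + 0)² = (6 + 0)² = 6² = 36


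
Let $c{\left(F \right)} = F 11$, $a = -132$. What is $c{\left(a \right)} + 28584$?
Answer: $27132$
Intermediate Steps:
$c{\left(F \right)} = 11 F$
$c{\left(a \right)} + 28584 = 11 \left(-132\right) + 28584 = -1452 + 28584 = 27132$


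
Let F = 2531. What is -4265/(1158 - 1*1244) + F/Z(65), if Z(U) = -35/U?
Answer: -2799803/602 ≈ -4650.8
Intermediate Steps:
-4265/(1158 - 1*1244) + F/Z(65) = -4265/(1158 - 1*1244) + 2531/((-35/65)) = -4265/(1158 - 1244) + 2531/((-35*1/65)) = -4265/(-86) + 2531/(-7/13) = -4265*(-1/86) + 2531*(-13/7) = 4265/86 - 32903/7 = -2799803/602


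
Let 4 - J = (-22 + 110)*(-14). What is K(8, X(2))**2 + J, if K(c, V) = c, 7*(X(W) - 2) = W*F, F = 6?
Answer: 1300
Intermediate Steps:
X(W) = 2 + 6*W/7 (X(W) = 2 + (W*6)/7 = 2 + (6*W)/7 = 2 + 6*W/7)
J = 1236 (J = 4 - (-22 + 110)*(-14) = 4 - 88*(-14) = 4 - 1*(-1232) = 4 + 1232 = 1236)
K(8, X(2))**2 + J = 8**2 + 1236 = 64 + 1236 = 1300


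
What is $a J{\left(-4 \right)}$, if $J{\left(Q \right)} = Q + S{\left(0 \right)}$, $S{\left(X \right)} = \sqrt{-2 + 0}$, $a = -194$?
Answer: $776 - 194 i \sqrt{2} \approx 776.0 - 274.36 i$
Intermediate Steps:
$S{\left(X \right)} = i \sqrt{2}$ ($S{\left(X \right)} = \sqrt{-2} = i \sqrt{2}$)
$J{\left(Q \right)} = Q + i \sqrt{2}$
$a J{\left(-4 \right)} = - 194 \left(-4 + i \sqrt{2}\right) = 776 - 194 i \sqrt{2}$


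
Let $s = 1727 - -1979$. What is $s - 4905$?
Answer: $-1199$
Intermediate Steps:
$s = 3706$ ($s = 1727 + 1979 = 3706$)
$s - 4905 = 3706 - 4905 = -1199$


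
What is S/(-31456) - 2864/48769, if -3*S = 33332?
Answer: 338824589/1150558248 ≈ 0.29449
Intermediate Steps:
S = -33332/3 (S = -1/3*33332 = -33332/3 ≈ -11111.)
S/(-31456) - 2864/48769 = -33332/3/(-31456) - 2864/48769 = -33332/3*(-1/31456) - 2864*1/48769 = 8333/23592 - 2864/48769 = 338824589/1150558248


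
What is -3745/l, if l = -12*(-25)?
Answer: -749/60 ≈ -12.483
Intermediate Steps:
l = 300
-3745/l = -3745/300 = -3745*1/300 = -749/60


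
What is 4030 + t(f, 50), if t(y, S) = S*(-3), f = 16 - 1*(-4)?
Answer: 3880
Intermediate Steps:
f = 20 (f = 16 + 4 = 20)
t(y, S) = -3*S
4030 + t(f, 50) = 4030 - 3*50 = 4030 - 150 = 3880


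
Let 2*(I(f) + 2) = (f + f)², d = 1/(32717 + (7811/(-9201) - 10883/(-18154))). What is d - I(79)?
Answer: -68201214559580406/5464840923607 ≈ -12480.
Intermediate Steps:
d = 167034954/5464840923607 (d = 1/(32717 + (7811*(-1/9201) - 10883*(-1/18154))) = 1/(32717 + (-7811/9201 + 10883/18154)) = 1/(32717 - 41666411/167034954) = 1/(5464840923607/167034954) = 167034954/5464840923607 ≈ 3.0565e-5)
I(f) = -2 + 2*f² (I(f) = -2 + (f + f)²/2 = -2 + (2*f)²/2 = -2 + (4*f²)/2 = -2 + 2*f²)
d - I(79) = 167034954/5464840923607 - (-2 + 2*79²) = 167034954/5464840923607 - (-2 + 2*6241) = 167034954/5464840923607 - (-2 + 12482) = 167034954/5464840923607 - 1*12480 = 167034954/5464840923607 - 12480 = -68201214559580406/5464840923607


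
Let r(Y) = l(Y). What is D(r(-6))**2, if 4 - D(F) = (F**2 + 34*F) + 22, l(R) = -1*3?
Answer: 5625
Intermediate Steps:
l(R) = -3
r(Y) = -3
D(F) = -18 - F**2 - 34*F (D(F) = 4 - ((F**2 + 34*F) + 22) = 4 - (22 + F**2 + 34*F) = 4 + (-22 - F**2 - 34*F) = -18 - F**2 - 34*F)
D(r(-6))**2 = (-18 - 1*(-3)**2 - 34*(-3))**2 = (-18 - 1*9 + 102)**2 = (-18 - 9 + 102)**2 = 75**2 = 5625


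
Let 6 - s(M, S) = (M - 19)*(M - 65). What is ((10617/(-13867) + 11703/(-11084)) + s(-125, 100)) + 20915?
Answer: -989966034821/153701828 ≈ -6440.8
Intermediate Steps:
s(M, S) = 6 - (-65 + M)*(-19 + M) (s(M, S) = 6 - (M - 19)*(M - 65) = 6 - (-19 + M)*(-65 + M) = 6 - (-65 + M)*(-19 + M))
((10617/(-13867) + 11703/(-11084)) + s(-125, 100)) + 20915 = ((10617/(-13867) + 11703/(-11084)) + (-1229 - 1*(-125)**2 + 84*(-125))) + 20915 = ((10617*(-1/13867) + 11703*(-1/11084)) + (-1229 - 1*15625 - 10500)) + 20915 = ((-10617/13867 - 11703/11084) + (-1229 - 15625 - 10500)) + 20915 = (-279964329/153701828 - 27354) + 20915 = -4204639767441/153701828 + 20915 = -989966034821/153701828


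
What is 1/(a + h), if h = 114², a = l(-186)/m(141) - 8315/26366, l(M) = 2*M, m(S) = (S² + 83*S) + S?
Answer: 278820450/3623459367691 ≈ 7.6949e-5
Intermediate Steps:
m(S) = S² + 84*S
a = -91200509/278820450 (a = (2*(-186))/((141*(84 + 141))) - 8315/26366 = -372/(141*225) - 8315*1/26366 = -372/31725 - 8315/26366 = -372*1/31725 - 8315/26366 = -124/10575 - 8315/26366 = -91200509/278820450 ≈ -0.32709)
h = 12996
1/(a + h) = 1/(-91200509/278820450 + 12996) = 1/(3623459367691/278820450) = 278820450/3623459367691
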